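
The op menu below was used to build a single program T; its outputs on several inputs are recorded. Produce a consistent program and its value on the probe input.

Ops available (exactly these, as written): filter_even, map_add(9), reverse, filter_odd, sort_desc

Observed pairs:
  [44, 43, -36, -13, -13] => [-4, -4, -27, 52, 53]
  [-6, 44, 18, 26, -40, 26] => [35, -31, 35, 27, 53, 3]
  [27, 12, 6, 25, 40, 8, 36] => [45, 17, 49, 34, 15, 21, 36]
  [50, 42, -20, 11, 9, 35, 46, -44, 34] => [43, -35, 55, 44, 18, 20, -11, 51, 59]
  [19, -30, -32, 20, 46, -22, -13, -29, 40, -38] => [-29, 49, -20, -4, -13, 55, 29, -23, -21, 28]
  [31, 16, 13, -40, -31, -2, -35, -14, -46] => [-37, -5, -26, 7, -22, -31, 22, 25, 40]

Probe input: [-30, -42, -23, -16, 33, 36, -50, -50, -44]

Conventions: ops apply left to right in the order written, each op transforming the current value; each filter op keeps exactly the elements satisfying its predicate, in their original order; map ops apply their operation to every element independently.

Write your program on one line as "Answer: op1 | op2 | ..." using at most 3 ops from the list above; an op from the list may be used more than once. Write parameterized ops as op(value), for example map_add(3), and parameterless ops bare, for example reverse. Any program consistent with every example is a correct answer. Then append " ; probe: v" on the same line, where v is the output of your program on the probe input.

reverse | map_add(9) ; probe: [-35, -41, -41, 45, 42, -7, -14, -33, -21]

Check, running the answer program on each example:
  [44, 43, -36, -13, -13] -> [-13, -13, -36, 43, 44] -> [-4, -4, -27, 52, 53]
  [-6, 44, 18, 26, -40, 26] -> [26, -40, 26, 18, 44, -6] -> [35, -31, 35, 27, 53, 3]
  [27, 12, 6, 25, 40, 8, 36] -> [36, 8, 40, 25, 6, 12, 27] -> [45, 17, 49, 34, 15, 21, 36]
  [50, 42, -20, 11, 9, 35, 46, -44, 34] -> [34, -44, 46, 35, 9, 11, -20, 42, 50] -> [43, -35, 55, 44, 18, 20, -11, 51, 59]
  [19, -30, -32, 20, 46, -22, -13, -29, 40, -38] -> [-38, 40, -29, -13, -22, 46, 20, -32, -30, 19] -> [-29, 49, -20, -4, -13, 55, 29, -23, -21, 28]
  [31, 16, 13, -40, -31, -2, -35, -14, -46] -> [-46, -14, -35, -2, -31, -40, 13, 16, 31] -> [-37, -5, -26, 7, -22, -31, 22, 25, 40]
  probe: [-30, -42, -23, -16, 33, 36, -50, -50, -44] -> [-44, -50, -50, 36, 33, -16, -23, -42, -30] -> [-35, -41, -41, 45, 42, -7, -14, -33, -21]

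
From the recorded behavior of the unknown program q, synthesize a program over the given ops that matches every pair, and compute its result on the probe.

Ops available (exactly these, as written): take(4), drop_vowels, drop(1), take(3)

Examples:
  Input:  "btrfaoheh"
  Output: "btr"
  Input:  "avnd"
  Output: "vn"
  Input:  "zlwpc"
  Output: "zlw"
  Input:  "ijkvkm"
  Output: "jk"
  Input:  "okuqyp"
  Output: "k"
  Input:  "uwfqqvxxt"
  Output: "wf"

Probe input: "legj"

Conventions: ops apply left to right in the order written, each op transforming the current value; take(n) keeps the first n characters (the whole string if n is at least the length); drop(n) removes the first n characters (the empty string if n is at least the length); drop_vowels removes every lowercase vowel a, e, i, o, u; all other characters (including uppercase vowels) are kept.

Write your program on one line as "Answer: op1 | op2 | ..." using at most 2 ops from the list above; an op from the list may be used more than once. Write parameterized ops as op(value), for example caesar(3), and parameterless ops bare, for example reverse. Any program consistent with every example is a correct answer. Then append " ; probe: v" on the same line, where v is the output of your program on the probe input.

take(3) | drop_vowels ; probe: "lg"

Check, running the answer program on each example:
  "btrfaoheh" -> "btr" -> "btr"
  "avnd" -> "avn" -> "vn"
  "zlwpc" -> "zlw" -> "zlw"
  "ijkvkm" -> "ijk" -> "jk"
  "okuqyp" -> "oku" -> "k"
  "uwfqqvxxt" -> "uwf" -> "wf"
  probe: "legj" -> "leg" -> "lg"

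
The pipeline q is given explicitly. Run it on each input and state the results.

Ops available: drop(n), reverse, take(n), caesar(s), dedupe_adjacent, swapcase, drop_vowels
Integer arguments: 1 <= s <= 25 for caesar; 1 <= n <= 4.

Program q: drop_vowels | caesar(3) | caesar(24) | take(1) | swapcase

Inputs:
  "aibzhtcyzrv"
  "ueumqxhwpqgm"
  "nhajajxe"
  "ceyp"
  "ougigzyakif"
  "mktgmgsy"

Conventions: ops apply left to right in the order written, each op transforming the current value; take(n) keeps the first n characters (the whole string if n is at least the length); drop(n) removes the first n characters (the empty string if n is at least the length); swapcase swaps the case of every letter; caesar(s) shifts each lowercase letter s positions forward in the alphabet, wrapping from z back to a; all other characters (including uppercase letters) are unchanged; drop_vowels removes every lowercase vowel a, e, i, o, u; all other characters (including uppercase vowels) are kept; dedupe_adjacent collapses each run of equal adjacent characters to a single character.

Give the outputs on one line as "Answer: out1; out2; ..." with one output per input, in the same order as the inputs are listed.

Execution, op by op:
  "aibzhtcyzrv" -> "bzhtcyzrv" -> "eckwfbcuy" -> "caiudzasw" -> "c" -> "C"
  "ueumqxhwpqgm" -> "mqxhwpqgm" -> "ptakzstjp" -> "nryixqrhn" -> "n" -> "N"
  "nhajajxe" -> "nhjjx" -> "qkmma" -> "oikky" -> "o" -> "O"
  "ceyp" -> "cyp" -> "fbs" -> "dzq" -> "d" -> "D"
  "ougigzyakif" -> "ggzykf" -> "jjcbni" -> "hhazlg" -> "h" -> "H"
  "mktgmgsy" -> "mktgmgsy" -> "pnwjpjvb" -> "nluhnhtz" -> "n" -> "N"

"C"; "N"; "O"; "D"; "H"; "N"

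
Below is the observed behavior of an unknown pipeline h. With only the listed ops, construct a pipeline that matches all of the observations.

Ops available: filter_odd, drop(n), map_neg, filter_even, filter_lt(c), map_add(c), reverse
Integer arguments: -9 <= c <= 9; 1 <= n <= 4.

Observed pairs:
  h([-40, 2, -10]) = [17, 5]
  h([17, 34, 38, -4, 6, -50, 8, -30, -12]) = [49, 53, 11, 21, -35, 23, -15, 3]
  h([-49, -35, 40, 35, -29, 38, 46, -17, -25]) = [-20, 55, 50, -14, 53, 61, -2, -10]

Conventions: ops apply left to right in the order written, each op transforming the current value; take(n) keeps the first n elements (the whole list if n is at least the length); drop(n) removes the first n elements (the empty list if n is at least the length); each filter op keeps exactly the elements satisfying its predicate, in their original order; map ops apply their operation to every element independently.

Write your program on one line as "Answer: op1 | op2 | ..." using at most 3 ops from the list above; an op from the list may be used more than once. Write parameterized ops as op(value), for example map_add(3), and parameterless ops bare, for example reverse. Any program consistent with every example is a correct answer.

drop(1) | map_add(7) | map_add(8)

Check, running the answer program on each example:
  [-40, 2, -10] -> [2, -10] -> [9, -3] -> [17, 5]
  [17, 34, 38, -4, 6, -50, 8, -30, -12] -> [34, 38, -4, 6, -50, 8, -30, -12] -> [41, 45, 3, 13, -43, 15, -23, -5] -> [49, 53, 11, 21, -35, 23, -15, 3]
  [-49, -35, 40, 35, -29, 38, 46, -17, -25] -> [-35, 40, 35, -29, 38, 46, -17, -25] -> [-28, 47, 42, -22, 45, 53, -10, -18] -> [-20, 55, 50, -14, 53, 61, -2, -10]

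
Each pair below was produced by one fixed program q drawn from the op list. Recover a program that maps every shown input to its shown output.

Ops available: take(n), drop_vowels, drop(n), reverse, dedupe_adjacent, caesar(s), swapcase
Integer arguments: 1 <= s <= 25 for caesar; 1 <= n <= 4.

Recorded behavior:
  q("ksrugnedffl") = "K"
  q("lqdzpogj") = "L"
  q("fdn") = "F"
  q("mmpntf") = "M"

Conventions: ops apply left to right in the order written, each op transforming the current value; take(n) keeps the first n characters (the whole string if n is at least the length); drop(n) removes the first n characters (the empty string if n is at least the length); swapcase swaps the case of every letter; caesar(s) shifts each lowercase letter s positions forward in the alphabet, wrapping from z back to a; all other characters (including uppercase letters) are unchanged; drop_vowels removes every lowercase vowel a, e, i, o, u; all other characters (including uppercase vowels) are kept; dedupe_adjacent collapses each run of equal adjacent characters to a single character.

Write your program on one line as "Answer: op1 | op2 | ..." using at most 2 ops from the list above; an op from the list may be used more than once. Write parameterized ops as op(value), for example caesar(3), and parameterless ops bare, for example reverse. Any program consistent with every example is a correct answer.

take(1) | swapcase

Check, running the answer program on each example:
  "ksrugnedffl" -> "k" -> "K"
  "lqdzpogj" -> "l" -> "L"
  "fdn" -> "f" -> "F"
  "mmpntf" -> "m" -> "M"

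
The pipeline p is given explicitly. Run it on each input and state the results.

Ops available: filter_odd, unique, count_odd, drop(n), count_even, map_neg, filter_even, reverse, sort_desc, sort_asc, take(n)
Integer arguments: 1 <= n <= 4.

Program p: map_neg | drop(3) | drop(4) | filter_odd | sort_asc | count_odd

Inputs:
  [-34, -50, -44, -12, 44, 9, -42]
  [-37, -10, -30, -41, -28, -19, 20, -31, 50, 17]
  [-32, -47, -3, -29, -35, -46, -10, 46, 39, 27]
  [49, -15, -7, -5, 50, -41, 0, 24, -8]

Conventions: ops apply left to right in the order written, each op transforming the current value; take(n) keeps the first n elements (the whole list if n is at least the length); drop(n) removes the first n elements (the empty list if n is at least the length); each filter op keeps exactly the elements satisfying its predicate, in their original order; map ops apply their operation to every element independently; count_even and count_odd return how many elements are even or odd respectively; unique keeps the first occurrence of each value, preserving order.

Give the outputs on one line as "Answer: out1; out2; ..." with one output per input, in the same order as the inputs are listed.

0; 2; 2; 0

Execution, op by op:
  [-34, -50, -44, -12, 44, 9, -42] -> [34, 50, 44, 12, -44, -9, 42] -> [12, -44, -9, 42] -> [] -> [] -> [] -> 0
  [-37, -10, -30, -41, -28, -19, 20, -31, 50, 17] -> [37, 10, 30, 41, 28, 19, -20, 31, -50, -17] -> [41, 28, 19, -20, 31, -50, -17] -> [31, -50, -17] -> [31, -17] -> [-17, 31] -> 2
  [-32, -47, -3, -29, -35, -46, -10, 46, 39, 27] -> [32, 47, 3, 29, 35, 46, 10, -46, -39, -27] -> [29, 35, 46, 10, -46, -39, -27] -> [-46, -39, -27] -> [-39, -27] -> [-39, -27] -> 2
  [49, -15, -7, -5, 50, -41, 0, 24, -8] -> [-49, 15, 7, 5, -50, 41, 0, -24, 8] -> [5, -50, 41, 0, -24, 8] -> [-24, 8] -> [] -> [] -> 0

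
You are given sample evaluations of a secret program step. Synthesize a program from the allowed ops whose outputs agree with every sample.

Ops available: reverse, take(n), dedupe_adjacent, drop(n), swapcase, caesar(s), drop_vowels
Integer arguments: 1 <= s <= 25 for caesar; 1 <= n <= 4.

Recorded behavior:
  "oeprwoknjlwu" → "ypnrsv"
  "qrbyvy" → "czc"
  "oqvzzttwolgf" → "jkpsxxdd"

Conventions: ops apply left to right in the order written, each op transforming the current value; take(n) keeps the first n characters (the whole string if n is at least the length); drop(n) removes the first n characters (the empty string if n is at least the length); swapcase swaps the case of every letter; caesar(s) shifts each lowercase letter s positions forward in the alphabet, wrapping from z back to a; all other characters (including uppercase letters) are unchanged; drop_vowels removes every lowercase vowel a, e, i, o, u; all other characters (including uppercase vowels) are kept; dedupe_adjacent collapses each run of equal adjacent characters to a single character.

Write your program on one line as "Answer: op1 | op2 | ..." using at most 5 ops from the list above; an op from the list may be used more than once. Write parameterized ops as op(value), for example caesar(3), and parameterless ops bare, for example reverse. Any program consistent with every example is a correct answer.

caesar(4) | drop(3) | drop_vowels | reverse

Check, running the answer program on each example:
  "oeprwoknjlwu" -> "sitvasornpay" -> "vasornpay" -> "vsrnpy" -> "ypnrsv"
  "qrbyvy" -> "uvfczc" -> "czc" -> "czc" -> "czc"
  "oqvzzttwolgf" -> "suzddxxaspkj" -> "ddxxaspkj" -> "ddxxspkj" -> "jkpsxxdd"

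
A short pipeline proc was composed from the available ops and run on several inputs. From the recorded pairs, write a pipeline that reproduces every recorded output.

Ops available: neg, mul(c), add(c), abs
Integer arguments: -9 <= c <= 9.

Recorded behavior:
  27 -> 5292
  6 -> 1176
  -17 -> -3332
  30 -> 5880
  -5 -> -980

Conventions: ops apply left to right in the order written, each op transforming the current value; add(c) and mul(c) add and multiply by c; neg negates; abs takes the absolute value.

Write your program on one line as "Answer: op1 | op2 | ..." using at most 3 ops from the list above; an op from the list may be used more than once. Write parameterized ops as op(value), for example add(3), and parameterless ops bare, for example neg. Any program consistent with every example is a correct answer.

mul(-7) | mul(-7) | mul(4)

Check, running the answer program on each example:
  27 -> -189 -> 1323 -> 5292
  6 -> -42 -> 294 -> 1176
  -17 -> 119 -> -833 -> -3332
  30 -> -210 -> 1470 -> 5880
  -5 -> 35 -> -245 -> -980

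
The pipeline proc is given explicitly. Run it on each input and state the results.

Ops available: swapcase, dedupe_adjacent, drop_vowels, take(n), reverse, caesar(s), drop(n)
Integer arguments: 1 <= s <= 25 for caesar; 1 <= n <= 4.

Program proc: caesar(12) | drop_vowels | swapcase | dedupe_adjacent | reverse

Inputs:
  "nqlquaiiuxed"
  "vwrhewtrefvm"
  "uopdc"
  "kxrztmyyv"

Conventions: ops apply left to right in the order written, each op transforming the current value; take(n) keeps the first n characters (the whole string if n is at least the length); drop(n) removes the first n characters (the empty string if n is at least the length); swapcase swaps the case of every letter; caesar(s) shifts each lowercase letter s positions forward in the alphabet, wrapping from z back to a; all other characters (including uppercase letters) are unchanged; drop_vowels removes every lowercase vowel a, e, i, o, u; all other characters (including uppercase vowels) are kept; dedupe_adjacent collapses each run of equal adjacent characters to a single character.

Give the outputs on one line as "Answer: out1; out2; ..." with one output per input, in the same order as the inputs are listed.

"PQJGMGCXCZ"; "YHRQDFQTDH"; "PBG"; "HKYFLDJW"

Execution, op by op:
  "nqlquaiiuxed" -> "zcxcgmuugjqp" -> "zcxcgmgjqp" -> "ZCXCGMGJQP" -> "ZCXCGMGJQP" -> "PQJGMGCXCZ"
  "vwrhewtrefvm" -> "hidtqifdqrhy" -> "hdtqfdqrhy" -> "HDTQFDQRHY" -> "HDTQFDQRHY" -> "YHRQDFQTDH"
  "uopdc" -> "gabpo" -> "gbp" -> "GBP" -> "GBP" -> "PBG"
  "kxrztmyyv" -> "wjdlfykkh" -> "wjdlfykkh" -> "WJDLFYKKH" -> "WJDLFYKH" -> "HKYFLDJW"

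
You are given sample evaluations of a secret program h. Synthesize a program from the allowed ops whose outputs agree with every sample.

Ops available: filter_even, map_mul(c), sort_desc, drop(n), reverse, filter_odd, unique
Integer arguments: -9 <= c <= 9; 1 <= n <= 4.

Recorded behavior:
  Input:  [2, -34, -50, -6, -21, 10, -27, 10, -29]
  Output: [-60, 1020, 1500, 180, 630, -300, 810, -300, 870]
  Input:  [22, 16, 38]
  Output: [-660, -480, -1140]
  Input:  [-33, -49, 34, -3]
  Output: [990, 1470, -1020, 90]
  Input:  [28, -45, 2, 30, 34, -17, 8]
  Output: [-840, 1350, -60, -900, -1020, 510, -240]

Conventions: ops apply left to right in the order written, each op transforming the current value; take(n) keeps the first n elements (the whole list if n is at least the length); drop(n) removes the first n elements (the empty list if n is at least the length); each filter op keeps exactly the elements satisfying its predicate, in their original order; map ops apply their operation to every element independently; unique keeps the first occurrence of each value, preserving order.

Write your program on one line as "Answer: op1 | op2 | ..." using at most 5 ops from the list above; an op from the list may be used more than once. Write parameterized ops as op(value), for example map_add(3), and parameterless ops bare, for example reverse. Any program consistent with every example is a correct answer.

map_mul(-5) | reverse | map_mul(6) | reverse

Check, running the answer program on each example:
  [2, -34, -50, -6, -21, 10, -27, 10, -29] -> [-10, 170, 250, 30, 105, -50, 135, -50, 145] -> [145, -50, 135, -50, 105, 30, 250, 170, -10] -> [870, -300, 810, -300, 630, 180, 1500, 1020, -60] -> [-60, 1020, 1500, 180, 630, -300, 810, -300, 870]
  [22, 16, 38] -> [-110, -80, -190] -> [-190, -80, -110] -> [-1140, -480, -660] -> [-660, -480, -1140]
  [-33, -49, 34, -3] -> [165, 245, -170, 15] -> [15, -170, 245, 165] -> [90, -1020, 1470, 990] -> [990, 1470, -1020, 90]
  [28, -45, 2, 30, 34, -17, 8] -> [-140, 225, -10, -150, -170, 85, -40] -> [-40, 85, -170, -150, -10, 225, -140] -> [-240, 510, -1020, -900, -60, 1350, -840] -> [-840, 1350, -60, -900, -1020, 510, -240]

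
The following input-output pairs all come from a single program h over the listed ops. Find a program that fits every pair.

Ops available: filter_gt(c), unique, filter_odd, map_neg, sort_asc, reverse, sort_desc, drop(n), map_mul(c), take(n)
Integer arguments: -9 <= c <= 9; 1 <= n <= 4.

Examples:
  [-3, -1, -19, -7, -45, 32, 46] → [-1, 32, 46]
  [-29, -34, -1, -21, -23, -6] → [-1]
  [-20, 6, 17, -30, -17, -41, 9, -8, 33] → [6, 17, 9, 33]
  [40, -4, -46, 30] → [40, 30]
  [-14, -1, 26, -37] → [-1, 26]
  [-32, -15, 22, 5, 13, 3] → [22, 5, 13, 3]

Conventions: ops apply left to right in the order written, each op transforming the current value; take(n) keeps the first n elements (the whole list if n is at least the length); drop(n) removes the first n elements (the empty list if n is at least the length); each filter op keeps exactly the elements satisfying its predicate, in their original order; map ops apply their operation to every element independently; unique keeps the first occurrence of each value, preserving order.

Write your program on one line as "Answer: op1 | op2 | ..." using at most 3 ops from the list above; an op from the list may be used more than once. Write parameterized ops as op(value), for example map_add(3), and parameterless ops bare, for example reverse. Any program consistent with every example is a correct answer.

reverse | filter_gt(-2) | reverse

Check, running the answer program on each example:
  [-3, -1, -19, -7, -45, 32, 46] -> [46, 32, -45, -7, -19, -1, -3] -> [46, 32, -1] -> [-1, 32, 46]
  [-29, -34, -1, -21, -23, -6] -> [-6, -23, -21, -1, -34, -29] -> [-1] -> [-1]
  [-20, 6, 17, -30, -17, -41, 9, -8, 33] -> [33, -8, 9, -41, -17, -30, 17, 6, -20] -> [33, 9, 17, 6] -> [6, 17, 9, 33]
  [40, -4, -46, 30] -> [30, -46, -4, 40] -> [30, 40] -> [40, 30]
  [-14, -1, 26, -37] -> [-37, 26, -1, -14] -> [26, -1] -> [-1, 26]
  [-32, -15, 22, 5, 13, 3] -> [3, 13, 5, 22, -15, -32] -> [3, 13, 5, 22] -> [22, 5, 13, 3]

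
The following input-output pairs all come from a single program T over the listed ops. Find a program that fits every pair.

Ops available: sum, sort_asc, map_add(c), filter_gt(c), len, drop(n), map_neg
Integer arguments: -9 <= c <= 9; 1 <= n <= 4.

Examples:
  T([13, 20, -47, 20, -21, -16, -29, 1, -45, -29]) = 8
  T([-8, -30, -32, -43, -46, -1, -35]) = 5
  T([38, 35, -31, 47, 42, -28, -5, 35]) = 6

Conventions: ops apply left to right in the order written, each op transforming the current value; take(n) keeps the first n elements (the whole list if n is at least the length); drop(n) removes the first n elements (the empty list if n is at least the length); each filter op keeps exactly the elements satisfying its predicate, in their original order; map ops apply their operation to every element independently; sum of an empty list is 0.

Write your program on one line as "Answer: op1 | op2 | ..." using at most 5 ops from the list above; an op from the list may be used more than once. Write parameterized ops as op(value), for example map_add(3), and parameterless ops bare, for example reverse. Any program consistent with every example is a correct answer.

map_add(4) | map_add(8) | sort_asc | drop(2) | len

Check, running the answer program on each example:
  [13, 20, -47, 20, -21, -16, -29, 1, -45, -29] -> [17, 24, -43, 24, -17, -12, -25, 5, -41, -25] -> [25, 32, -35, 32, -9, -4, -17, 13, -33, -17] -> [-35, -33, -17, -17, -9, -4, 13, 25, 32, 32] -> [-17, -17, -9, -4, 13, 25, 32, 32] -> 8
  [-8, -30, -32, -43, -46, -1, -35] -> [-4, -26, -28, -39, -42, 3, -31] -> [4, -18, -20, -31, -34, 11, -23] -> [-34, -31, -23, -20, -18, 4, 11] -> [-23, -20, -18, 4, 11] -> 5
  [38, 35, -31, 47, 42, -28, -5, 35] -> [42, 39, -27, 51, 46, -24, -1, 39] -> [50, 47, -19, 59, 54, -16, 7, 47] -> [-19, -16, 7, 47, 47, 50, 54, 59] -> [7, 47, 47, 50, 54, 59] -> 6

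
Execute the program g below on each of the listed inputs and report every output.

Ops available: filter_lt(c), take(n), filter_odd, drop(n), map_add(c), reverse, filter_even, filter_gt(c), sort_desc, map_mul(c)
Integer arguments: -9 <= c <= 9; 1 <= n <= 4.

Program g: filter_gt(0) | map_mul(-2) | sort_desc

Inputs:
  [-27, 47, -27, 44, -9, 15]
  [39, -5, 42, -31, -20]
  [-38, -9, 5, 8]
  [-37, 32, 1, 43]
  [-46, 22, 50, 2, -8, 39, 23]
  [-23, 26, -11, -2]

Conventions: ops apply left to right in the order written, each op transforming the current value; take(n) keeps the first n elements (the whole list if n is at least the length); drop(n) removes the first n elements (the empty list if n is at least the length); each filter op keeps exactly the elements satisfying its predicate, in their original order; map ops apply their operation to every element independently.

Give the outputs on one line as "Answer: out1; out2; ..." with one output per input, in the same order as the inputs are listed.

Execution, op by op:
  [-27, 47, -27, 44, -9, 15] -> [47, 44, 15] -> [-94, -88, -30] -> [-30, -88, -94]
  [39, -5, 42, -31, -20] -> [39, 42] -> [-78, -84] -> [-78, -84]
  [-38, -9, 5, 8] -> [5, 8] -> [-10, -16] -> [-10, -16]
  [-37, 32, 1, 43] -> [32, 1, 43] -> [-64, -2, -86] -> [-2, -64, -86]
  [-46, 22, 50, 2, -8, 39, 23] -> [22, 50, 2, 39, 23] -> [-44, -100, -4, -78, -46] -> [-4, -44, -46, -78, -100]
  [-23, 26, -11, -2] -> [26] -> [-52] -> [-52]

[-30, -88, -94]; [-78, -84]; [-10, -16]; [-2, -64, -86]; [-4, -44, -46, -78, -100]; [-52]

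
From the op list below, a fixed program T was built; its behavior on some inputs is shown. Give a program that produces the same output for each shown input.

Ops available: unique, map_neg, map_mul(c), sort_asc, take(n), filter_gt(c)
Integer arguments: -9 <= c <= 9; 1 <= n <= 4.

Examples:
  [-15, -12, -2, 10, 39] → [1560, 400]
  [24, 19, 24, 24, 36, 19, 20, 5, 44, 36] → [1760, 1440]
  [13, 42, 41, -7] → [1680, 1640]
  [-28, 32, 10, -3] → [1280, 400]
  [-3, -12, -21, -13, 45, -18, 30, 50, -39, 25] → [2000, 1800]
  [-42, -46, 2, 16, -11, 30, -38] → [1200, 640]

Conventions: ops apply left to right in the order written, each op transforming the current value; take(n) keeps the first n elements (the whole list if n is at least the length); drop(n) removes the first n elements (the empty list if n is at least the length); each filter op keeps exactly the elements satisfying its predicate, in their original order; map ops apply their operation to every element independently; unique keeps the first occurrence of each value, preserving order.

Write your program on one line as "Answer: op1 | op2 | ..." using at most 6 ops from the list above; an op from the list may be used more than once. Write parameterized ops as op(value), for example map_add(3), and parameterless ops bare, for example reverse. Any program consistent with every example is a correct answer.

unique | filter_gt(-2) | map_mul(-8) | sort_asc | take(2) | map_mul(-5)

Check, running the answer program on each example:
  [-15, -12, -2, 10, 39] -> [-15, -12, -2, 10, 39] -> [10, 39] -> [-80, -312] -> [-312, -80] -> [-312, -80] -> [1560, 400]
  [24, 19, 24, 24, 36, 19, 20, 5, 44, 36] -> [24, 19, 36, 20, 5, 44] -> [24, 19, 36, 20, 5, 44] -> [-192, -152, -288, -160, -40, -352] -> [-352, -288, -192, -160, -152, -40] -> [-352, -288] -> [1760, 1440]
  [13, 42, 41, -7] -> [13, 42, 41, -7] -> [13, 42, 41] -> [-104, -336, -328] -> [-336, -328, -104] -> [-336, -328] -> [1680, 1640]
  [-28, 32, 10, -3] -> [-28, 32, 10, -3] -> [32, 10] -> [-256, -80] -> [-256, -80] -> [-256, -80] -> [1280, 400]
  [-3, -12, -21, -13, 45, -18, 30, 50, -39, 25] -> [-3, -12, -21, -13, 45, -18, 30, 50, -39, 25] -> [45, 30, 50, 25] -> [-360, -240, -400, -200] -> [-400, -360, -240, -200] -> [-400, -360] -> [2000, 1800]
  [-42, -46, 2, 16, -11, 30, -38] -> [-42, -46, 2, 16, -11, 30, -38] -> [2, 16, 30] -> [-16, -128, -240] -> [-240, -128, -16] -> [-240, -128] -> [1200, 640]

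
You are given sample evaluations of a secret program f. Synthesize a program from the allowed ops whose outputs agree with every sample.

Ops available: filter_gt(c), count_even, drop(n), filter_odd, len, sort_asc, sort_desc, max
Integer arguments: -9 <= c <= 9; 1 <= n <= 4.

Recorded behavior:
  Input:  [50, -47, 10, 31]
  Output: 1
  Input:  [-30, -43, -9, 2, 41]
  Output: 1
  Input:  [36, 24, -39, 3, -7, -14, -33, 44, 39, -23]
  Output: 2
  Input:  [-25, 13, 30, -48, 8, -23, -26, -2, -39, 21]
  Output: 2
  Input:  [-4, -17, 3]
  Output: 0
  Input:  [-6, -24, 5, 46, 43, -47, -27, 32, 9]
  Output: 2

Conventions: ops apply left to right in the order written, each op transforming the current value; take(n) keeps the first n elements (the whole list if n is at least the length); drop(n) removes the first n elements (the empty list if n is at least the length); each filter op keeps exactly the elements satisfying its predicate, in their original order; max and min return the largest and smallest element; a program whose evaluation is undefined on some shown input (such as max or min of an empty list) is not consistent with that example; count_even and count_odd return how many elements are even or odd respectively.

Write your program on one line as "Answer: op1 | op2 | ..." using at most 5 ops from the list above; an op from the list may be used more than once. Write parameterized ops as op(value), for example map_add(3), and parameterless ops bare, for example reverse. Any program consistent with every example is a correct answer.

drop(1) | filter_gt(0) | sort_asc | count_even

Check, running the answer program on each example:
  [50, -47, 10, 31] -> [-47, 10, 31] -> [10, 31] -> [10, 31] -> 1
  [-30, -43, -9, 2, 41] -> [-43, -9, 2, 41] -> [2, 41] -> [2, 41] -> 1
  [36, 24, -39, 3, -7, -14, -33, 44, 39, -23] -> [24, -39, 3, -7, -14, -33, 44, 39, -23] -> [24, 3, 44, 39] -> [3, 24, 39, 44] -> 2
  [-25, 13, 30, -48, 8, -23, -26, -2, -39, 21] -> [13, 30, -48, 8, -23, -26, -2, -39, 21] -> [13, 30, 8, 21] -> [8, 13, 21, 30] -> 2
  [-4, -17, 3] -> [-17, 3] -> [3] -> [3] -> 0
  [-6, -24, 5, 46, 43, -47, -27, 32, 9] -> [-24, 5, 46, 43, -47, -27, 32, 9] -> [5, 46, 43, 32, 9] -> [5, 9, 32, 43, 46] -> 2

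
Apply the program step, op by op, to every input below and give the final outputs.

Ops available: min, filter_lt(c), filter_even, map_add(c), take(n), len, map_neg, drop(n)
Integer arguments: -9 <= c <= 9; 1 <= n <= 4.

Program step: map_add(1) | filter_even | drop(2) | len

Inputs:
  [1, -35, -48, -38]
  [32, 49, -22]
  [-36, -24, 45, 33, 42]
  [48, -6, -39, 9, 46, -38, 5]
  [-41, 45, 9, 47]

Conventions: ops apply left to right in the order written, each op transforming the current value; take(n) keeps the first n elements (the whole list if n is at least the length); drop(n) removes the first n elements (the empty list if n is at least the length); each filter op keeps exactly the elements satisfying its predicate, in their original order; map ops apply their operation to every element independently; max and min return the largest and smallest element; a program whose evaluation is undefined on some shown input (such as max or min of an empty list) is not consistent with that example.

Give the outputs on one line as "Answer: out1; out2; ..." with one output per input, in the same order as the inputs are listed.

0; 0; 0; 1; 2

Execution, op by op:
  [1, -35, -48, -38] -> [2, -34, -47, -37] -> [2, -34] -> [] -> 0
  [32, 49, -22] -> [33, 50, -21] -> [50] -> [] -> 0
  [-36, -24, 45, 33, 42] -> [-35, -23, 46, 34, 43] -> [46, 34] -> [] -> 0
  [48, -6, -39, 9, 46, -38, 5] -> [49, -5, -38, 10, 47, -37, 6] -> [-38, 10, 6] -> [6] -> 1
  [-41, 45, 9, 47] -> [-40, 46, 10, 48] -> [-40, 46, 10, 48] -> [10, 48] -> 2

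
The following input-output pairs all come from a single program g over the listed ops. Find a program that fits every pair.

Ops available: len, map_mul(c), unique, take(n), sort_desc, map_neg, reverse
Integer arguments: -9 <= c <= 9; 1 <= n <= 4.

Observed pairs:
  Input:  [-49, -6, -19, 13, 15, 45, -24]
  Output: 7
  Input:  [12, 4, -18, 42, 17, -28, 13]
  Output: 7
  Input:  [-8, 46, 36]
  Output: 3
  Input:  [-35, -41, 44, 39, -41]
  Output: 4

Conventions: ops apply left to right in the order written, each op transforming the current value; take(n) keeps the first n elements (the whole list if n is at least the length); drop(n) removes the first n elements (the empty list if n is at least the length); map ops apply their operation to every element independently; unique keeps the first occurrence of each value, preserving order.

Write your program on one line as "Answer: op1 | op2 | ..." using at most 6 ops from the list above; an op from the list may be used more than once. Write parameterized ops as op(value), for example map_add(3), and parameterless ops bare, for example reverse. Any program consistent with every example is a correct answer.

unique | map_mul(-3) | reverse | map_neg | reverse | len

Check, running the answer program on each example:
  [-49, -6, -19, 13, 15, 45, -24] -> [-49, -6, -19, 13, 15, 45, -24] -> [147, 18, 57, -39, -45, -135, 72] -> [72, -135, -45, -39, 57, 18, 147] -> [-72, 135, 45, 39, -57, -18, -147] -> [-147, -18, -57, 39, 45, 135, -72] -> 7
  [12, 4, -18, 42, 17, -28, 13] -> [12, 4, -18, 42, 17, -28, 13] -> [-36, -12, 54, -126, -51, 84, -39] -> [-39, 84, -51, -126, 54, -12, -36] -> [39, -84, 51, 126, -54, 12, 36] -> [36, 12, -54, 126, 51, -84, 39] -> 7
  [-8, 46, 36] -> [-8, 46, 36] -> [24, -138, -108] -> [-108, -138, 24] -> [108, 138, -24] -> [-24, 138, 108] -> 3
  [-35, -41, 44, 39, -41] -> [-35, -41, 44, 39] -> [105, 123, -132, -117] -> [-117, -132, 123, 105] -> [117, 132, -123, -105] -> [-105, -123, 132, 117] -> 4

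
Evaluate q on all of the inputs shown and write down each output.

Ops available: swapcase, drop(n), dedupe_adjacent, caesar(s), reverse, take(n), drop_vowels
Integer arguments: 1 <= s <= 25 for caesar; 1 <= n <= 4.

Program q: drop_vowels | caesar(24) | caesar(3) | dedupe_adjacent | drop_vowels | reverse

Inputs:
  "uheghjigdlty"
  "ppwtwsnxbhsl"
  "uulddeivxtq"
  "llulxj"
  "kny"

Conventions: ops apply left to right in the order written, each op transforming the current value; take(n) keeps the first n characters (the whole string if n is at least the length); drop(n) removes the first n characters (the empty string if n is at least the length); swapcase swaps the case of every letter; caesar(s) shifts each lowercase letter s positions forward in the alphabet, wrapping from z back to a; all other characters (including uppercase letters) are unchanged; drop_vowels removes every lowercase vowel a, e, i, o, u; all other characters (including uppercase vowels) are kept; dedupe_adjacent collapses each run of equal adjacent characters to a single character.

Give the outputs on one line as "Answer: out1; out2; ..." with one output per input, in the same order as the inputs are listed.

"zmhkh"; "mtcytxxq"; "rywm"; "kym"; "zl"

Execution, op by op:
  "uheghjigdlty" -> "hghjgdlty" -> "fefhebjrw" -> "ihikhemuz" -> "ihikhemuz" -> "hkhmz" -> "zmhkh"
  "ppwtwsnxbhsl" -> "ppwtwsnxbhsl" -> "nnuruqlvzfqj" -> "qqxuxtoycitm" -> "qxuxtoycitm" -> "qxxtyctm" -> "mtcytxxq"
  "uulddeivxtq" -> "lddvxtq" -> "jbbtvro" -> "meewyur" -> "mewyur" -> "mwyr" -> "rywm"
  "llulxj" -> "lllxj" -> "jjjvh" -> "mmmyk" -> "myk" -> "myk" -> "kym"
  "kny" -> "kny" -> "ilw" -> "loz" -> "loz" -> "lz" -> "zl"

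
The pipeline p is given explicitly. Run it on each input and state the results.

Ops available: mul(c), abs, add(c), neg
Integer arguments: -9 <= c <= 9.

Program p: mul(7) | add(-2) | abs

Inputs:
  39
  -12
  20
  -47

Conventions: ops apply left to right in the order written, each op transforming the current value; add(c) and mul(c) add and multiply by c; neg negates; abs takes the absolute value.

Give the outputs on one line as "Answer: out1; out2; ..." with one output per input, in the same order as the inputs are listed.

Execution, op by op:
  39 -> 273 -> 271 -> 271
  -12 -> -84 -> -86 -> 86
  20 -> 140 -> 138 -> 138
  -47 -> -329 -> -331 -> 331

271; 86; 138; 331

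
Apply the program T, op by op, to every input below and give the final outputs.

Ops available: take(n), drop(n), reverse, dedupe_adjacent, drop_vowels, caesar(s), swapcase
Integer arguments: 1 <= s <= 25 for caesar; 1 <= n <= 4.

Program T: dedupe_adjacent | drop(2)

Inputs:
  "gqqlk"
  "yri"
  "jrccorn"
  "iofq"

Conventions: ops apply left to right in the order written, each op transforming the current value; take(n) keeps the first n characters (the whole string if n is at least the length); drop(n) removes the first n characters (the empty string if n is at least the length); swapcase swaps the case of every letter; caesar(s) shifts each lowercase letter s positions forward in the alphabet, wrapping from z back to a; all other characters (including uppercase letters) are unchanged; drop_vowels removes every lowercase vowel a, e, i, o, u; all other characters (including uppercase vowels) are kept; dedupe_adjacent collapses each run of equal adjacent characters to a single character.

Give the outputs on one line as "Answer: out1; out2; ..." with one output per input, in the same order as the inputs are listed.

Execution, op by op:
  "gqqlk" -> "gqlk" -> "lk"
  "yri" -> "yri" -> "i"
  "jrccorn" -> "jrcorn" -> "corn"
  "iofq" -> "iofq" -> "fq"

"lk"; "i"; "corn"; "fq"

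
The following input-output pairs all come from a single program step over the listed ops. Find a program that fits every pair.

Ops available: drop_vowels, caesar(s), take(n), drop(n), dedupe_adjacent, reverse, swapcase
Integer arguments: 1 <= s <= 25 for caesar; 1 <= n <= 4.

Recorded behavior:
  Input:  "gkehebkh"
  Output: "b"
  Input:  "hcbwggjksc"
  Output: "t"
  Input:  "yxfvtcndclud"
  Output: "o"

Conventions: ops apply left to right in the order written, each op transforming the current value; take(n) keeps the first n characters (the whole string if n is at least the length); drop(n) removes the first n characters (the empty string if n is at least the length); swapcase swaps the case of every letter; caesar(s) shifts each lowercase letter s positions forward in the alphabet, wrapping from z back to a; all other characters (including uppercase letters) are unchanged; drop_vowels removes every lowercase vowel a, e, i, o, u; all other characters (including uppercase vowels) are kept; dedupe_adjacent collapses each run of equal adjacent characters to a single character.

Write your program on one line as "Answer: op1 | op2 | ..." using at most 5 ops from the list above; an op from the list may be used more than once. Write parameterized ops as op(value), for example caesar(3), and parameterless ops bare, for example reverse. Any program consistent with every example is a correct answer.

dedupe_adjacent | take(2) | caesar(17) | drop(1)

Check, running the answer program on each example:
  "gkehebkh" -> "gkehebkh" -> "gk" -> "xb" -> "b"
  "hcbwggjksc" -> "hcbwgjksc" -> "hc" -> "yt" -> "t"
  "yxfvtcndclud" -> "yxfvtcndclud" -> "yx" -> "po" -> "o"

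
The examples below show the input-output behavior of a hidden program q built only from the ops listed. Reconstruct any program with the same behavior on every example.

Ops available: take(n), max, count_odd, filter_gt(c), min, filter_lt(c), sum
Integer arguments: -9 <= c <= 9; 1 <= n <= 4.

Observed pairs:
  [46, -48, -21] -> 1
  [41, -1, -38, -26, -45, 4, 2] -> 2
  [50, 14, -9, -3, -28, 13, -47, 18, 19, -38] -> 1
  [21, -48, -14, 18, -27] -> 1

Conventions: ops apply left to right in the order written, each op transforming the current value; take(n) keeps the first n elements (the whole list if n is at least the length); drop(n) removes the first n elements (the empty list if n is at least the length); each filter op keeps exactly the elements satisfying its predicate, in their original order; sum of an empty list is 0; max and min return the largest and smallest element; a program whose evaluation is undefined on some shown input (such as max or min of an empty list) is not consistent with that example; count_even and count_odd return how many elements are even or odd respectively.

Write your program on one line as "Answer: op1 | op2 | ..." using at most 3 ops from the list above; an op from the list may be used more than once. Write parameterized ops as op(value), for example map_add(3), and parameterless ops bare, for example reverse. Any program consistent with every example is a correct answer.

take(3) | count_odd

Check, running the answer program on each example:
  [46, -48, -21] -> [46, -48, -21] -> 1
  [41, -1, -38, -26, -45, 4, 2] -> [41, -1, -38] -> 2
  [50, 14, -9, -3, -28, 13, -47, 18, 19, -38] -> [50, 14, -9] -> 1
  [21, -48, -14, 18, -27] -> [21, -48, -14] -> 1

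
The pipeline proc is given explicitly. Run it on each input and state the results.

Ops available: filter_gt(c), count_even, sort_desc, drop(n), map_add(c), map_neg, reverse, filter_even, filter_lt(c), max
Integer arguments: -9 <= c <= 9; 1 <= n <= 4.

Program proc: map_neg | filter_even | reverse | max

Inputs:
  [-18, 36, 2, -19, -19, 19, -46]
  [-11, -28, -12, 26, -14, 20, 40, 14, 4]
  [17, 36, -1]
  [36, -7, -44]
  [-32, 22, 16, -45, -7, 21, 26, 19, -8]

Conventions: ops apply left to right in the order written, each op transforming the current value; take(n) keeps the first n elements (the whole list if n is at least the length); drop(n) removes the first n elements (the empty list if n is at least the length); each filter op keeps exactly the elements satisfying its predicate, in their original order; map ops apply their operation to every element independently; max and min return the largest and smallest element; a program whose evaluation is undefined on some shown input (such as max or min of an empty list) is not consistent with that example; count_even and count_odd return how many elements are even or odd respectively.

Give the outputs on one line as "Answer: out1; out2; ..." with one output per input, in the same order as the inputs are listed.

46; 28; -36; 44; 32

Execution, op by op:
  [-18, 36, 2, -19, -19, 19, -46] -> [18, -36, -2, 19, 19, -19, 46] -> [18, -36, -2, 46] -> [46, -2, -36, 18] -> 46
  [-11, -28, -12, 26, -14, 20, 40, 14, 4] -> [11, 28, 12, -26, 14, -20, -40, -14, -4] -> [28, 12, -26, 14, -20, -40, -14, -4] -> [-4, -14, -40, -20, 14, -26, 12, 28] -> 28
  [17, 36, -1] -> [-17, -36, 1] -> [-36] -> [-36] -> -36
  [36, -7, -44] -> [-36, 7, 44] -> [-36, 44] -> [44, -36] -> 44
  [-32, 22, 16, -45, -7, 21, 26, 19, -8] -> [32, -22, -16, 45, 7, -21, -26, -19, 8] -> [32, -22, -16, -26, 8] -> [8, -26, -16, -22, 32] -> 32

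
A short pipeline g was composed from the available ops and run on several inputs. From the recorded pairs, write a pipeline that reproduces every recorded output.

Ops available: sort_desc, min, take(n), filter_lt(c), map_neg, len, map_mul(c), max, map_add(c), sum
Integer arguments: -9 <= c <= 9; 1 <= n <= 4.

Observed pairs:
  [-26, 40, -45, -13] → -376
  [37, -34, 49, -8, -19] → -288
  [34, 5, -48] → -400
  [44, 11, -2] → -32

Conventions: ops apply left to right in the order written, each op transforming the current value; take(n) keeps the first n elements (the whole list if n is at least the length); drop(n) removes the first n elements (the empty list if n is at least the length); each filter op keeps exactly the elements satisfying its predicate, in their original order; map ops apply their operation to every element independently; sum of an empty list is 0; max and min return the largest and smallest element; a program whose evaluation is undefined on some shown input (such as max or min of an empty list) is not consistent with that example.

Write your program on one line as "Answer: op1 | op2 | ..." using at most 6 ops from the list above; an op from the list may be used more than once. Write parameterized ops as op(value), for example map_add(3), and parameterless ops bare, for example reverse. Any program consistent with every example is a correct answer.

filter_lt(7) | map_add(-2) | sort_desc | map_mul(8) | min

Check, running the answer program on each example:
  [-26, 40, -45, -13] -> [-26, -45, -13] -> [-28, -47, -15] -> [-15, -28, -47] -> [-120, -224, -376] -> -376
  [37, -34, 49, -8, -19] -> [-34, -8, -19] -> [-36, -10, -21] -> [-10, -21, -36] -> [-80, -168, -288] -> -288
  [34, 5, -48] -> [5, -48] -> [3, -50] -> [3, -50] -> [24, -400] -> -400
  [44, 11, -2] -> [-2] -> [-4] -> [-4] -> [-32] -> -32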